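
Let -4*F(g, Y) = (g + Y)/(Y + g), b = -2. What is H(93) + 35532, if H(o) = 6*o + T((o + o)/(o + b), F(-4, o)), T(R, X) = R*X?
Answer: 6568287/182 ≈ 36090.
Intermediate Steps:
F(g, Y) = -1/4 (F(g, Y) = -(g + Y)/(4*(Y + g)) = -(Y + g)/(4*(Y + g)) = -1/4*1 = -1/4)
H(o) = 6*o - o/(2*(-2 + o)) (H(o) = 6*o + ((o + o)/(o - 2))*(-1/4) = 6*o + ((2*o)/(-2 + o))*(-1/4) = 6*o + (2*o/(-2 + o))*(-1/4) = 6*o - o/(2*(-2 + o)))
H(93) + 35532 = (1/2)*93*(-25 + 12*93)/(-2 + 93) + 35532 = (1/2)*93*(-25 + 1116)/91 + 35532 = (1/2)*93*(1/91)*1091 + 35532 = 101463/182 + 35532 = 6568287/182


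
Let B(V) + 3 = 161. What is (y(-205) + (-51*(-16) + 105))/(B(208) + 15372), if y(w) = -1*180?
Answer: 741/15530 ≈ 0.047714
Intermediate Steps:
y(w) = -180
B(V) = 158 (B(V) = -3 + 161 = 158)
(y(-205) + (-51*(-16) + 105))/(B(208) + 15372) = (-180 + (-51*(-16) + 105))/(158 + 15372) = (-180 + (816 + 105))/15530 = (-180 + 921)*(1/15530) = 741*(1/15530) = 741/15530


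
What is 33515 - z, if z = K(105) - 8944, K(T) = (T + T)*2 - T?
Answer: 42144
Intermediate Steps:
K(T) = 3*T (K(T) = (2*T)*2 - T = 4*T - T = 3*T)
z = -8629 (z = 3*105 - 8944 = 315 - 8944 = -8629)
33515 - z = 33515 - 1*(-8629) = 33515 + 8629 = 42144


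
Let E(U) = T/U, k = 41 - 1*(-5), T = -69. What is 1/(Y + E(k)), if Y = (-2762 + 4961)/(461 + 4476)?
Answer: -9874/10413 ≈ -0.94824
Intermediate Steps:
k = 46 (k = 41 + 5 = 46)
E(U) = -69/U
Y = 2199/4937 ≈ 0.44541
1/(Y + E(k)) = 1/(2199/4937 - 69/46) = 1/(2199/4937 - 69*1/46) = 1/(2199/4937 - 3/2) = 1/(-10413/9874) = -9874/10413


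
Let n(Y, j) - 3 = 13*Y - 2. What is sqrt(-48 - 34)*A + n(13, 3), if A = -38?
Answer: 170 - 38*I*sqrt(82) ≈ 170.0 - 344.1*I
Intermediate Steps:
n(Y, j) = 1 + 13*Y (n(Y, j) = 3 + (13*Y - 2) = 3 + (-2 + 13*Y) = 1 + 13*Y)
sqrt(-48 - 34)*A + n(13, 3) = sqrt(-48 - 34)*(-38) + (1 + 13*13) = sqrt(-82)*(-38) + (1 + 169) = (I*sqrt(82))*(-38) + 170 = -38*I*sqrt(82) + 170 = 170 - 38*I*sqrt(82)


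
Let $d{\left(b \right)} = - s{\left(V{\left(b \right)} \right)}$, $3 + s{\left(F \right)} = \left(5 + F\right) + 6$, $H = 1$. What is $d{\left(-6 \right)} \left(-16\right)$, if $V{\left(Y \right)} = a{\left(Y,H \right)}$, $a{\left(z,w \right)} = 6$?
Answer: $224$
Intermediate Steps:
$V{\left(Y \right)} = 6$
$s{\left(F \right)} = 8 + F$ ($s{\left(F \right)} = -3 + \left(\left(5 + F\right) + 6\right) = -3 + \left(11 + F\right) = 8 + F$)
$d{\left(b \right)} = -14$ ($d{\left(b \right)} = - (8 + 6) = \left(-1\right) 14 = -14$)
$d{\left(-6 \right)} \left(-16\right) = \left(-14\right) \left(-16\right) = 224$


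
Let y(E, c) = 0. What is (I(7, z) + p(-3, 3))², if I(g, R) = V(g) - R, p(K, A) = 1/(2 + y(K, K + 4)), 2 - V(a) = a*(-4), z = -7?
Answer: 5625/4 ≈ 1406.3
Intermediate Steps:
V(a) = 2 + 4*a (V(a) = 2 - a*(-4) = 2 - (-4)*a = 2 + 4*a)
p(K, A) = ½ (p(K, A) = 1/(2 + 0) = 1/2 = ½)
I(g, R) = 2 - R + 4*g (I(g, R) = (2 + 4*g) - R = 2 - R + 4*g)
(I(7, z) + p(-3, 3))² = ((2 - 1*(-7) + 4*7) + ½)² = ((2 + 7 + 28) + ½)² = (37 + ½)² = (75/2)² = 5625/4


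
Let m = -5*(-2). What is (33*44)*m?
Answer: 14520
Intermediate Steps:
m = 10
(33*44)*m = (33*44)*10 = 1452*10 = 14520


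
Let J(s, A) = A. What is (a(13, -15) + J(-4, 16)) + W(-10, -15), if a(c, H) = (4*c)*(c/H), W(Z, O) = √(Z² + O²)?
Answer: -436/15 + 5*√13 ≈ -11.039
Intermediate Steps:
W(Z, O) = √(O² + Z²)
a(c, H) = 4*c²/H
(a(13, -15) + J(-4, 16)) + W(-10, -15) = (4*13²/(-15) + 16) + √((-15)² + (-10)²) = (4*(-1/15)*169 + 16) + √(225 + 100) = (-676/15 + 16) + √325 = -436/15 + 5*√13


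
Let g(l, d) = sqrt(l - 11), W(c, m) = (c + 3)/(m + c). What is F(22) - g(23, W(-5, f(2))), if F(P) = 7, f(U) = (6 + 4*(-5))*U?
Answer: 7 - 2*sqrt(3) ≈ 3.5359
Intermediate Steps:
f(U) = -14*U (f(U) = (6 - 20)*U = -14*U)
W(c, m) = (3 + c)/(c + m)
g(l, d) = sqrt(-11 + l)
F(22) - g(23, W(-5, f(2))) = 7 - sqrt(-11 + 23) = 7 - sqrt(12) = 7 - 2*sqrt(3)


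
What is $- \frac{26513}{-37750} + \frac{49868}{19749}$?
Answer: $\frac{2406122237}{745524750} \approx 3.2274$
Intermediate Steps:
$- \frac{26513}{-37750} + \frac{49868}{19749} = \left(-26513\right) \left(- \frac{1}{37750}\right) + 49868 \cdot \frac{1}{19749} = \frac{26513}{37750} + \frac{49868}{19749} = \frac{2406122237}{745524750}$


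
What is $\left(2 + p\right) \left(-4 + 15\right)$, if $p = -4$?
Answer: $-22$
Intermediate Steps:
$\left(2 + p\right) \left(-4 + 15\right) = \left(2 - 4\right) \left(-4 + 15\right) = \left(-2\right) 11 = -22$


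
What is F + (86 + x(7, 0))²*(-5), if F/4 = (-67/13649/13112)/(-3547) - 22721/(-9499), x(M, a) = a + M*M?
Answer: -137353837938077036061/1507470628599166 ≈ -91115.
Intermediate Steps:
x(M, a) = a + M²
F = 14423093021965689/1507470628599166 (F = 4*((-67/13649/13112)/(-3547) - 22721/(-9499)) = 4*((-67*1/13649*(1/13112))*(-1/3547) - 22721*(-1/9499)) = 4*(-67/13649*1/13112*(-1/3547) + 22721/9499) = 4*(-67/178965688*(-1/3547) + 22721/9499) = 4*(67/634791295336 + 22721/9499) = 4*(14423093021965689/6029882514396664) = 14423093021965689/1507470628599166 ≈ 9.5677)
F + (86 + x(7, 0))²*(-5) = 14423093021965689/1507470628599166 + (86 + (0 + 7²))²*(-5) = 14423093021965689/1507470628599166 + (86 + (0 + 49))²*(-5) = 14423093021965689/1507470628599166 + (86 + 49)²*(-5) = 14423093021965689/1507470628599166 + 135²*(-5) = 14423093021965689/1507470628599166 + 18225*(-5) = 14423093021965689/1507470628599166 - 91125 = -137353837938077036061/1507470628599166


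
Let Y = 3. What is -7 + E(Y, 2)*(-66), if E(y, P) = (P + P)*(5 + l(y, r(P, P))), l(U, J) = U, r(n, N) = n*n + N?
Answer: -2119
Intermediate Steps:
r(n, N) = N + n² (r(n, N) = n² + N = N + n²)
E(y, P) = 2*P*(5 + y) (E(y, P) = (P + P)*(5 + y) = (2*P)*(5 + y) = 2*P*(5 + y))
-7 + E(Y, 2)*(-66) = -7 + (2*2*(5 + 3))*(-66) = -7 + (2*2*8)*(-66) = -7 + 32*(-66) = -7 - 2112 = -2119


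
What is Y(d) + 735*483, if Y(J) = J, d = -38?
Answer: 354967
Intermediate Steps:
Y(d) + 735*483 = -38 + 735*483 = -38 + 355005 = 354967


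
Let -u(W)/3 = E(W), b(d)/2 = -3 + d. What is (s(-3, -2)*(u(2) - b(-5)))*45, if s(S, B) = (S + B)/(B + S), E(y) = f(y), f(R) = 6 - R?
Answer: 180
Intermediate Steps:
b(d) = -6 + 2*d (b(d) = 2*(-3 + d) = -6 + 2*d)
E(y) = 6 - y
u(W) = -18 + 3*W (u(W) = -3*(6 - W) = -18 + 3*W)
s(S, B) = 1 (s(S, B) = (B + S)/(B + S) = 1)
(s(-3, -2)*(u(2) - b(-5)))*45 = (1*((-18 + 3*2) - (-6 + 2*(-5))))*45 = (1*((-18 + 6) - (-6 - 10)))*45 = (1*(-12 - 1*(-16)))*45 = (1*(-12 + 16))*45 = (1*4)*45 = 4*45 = 180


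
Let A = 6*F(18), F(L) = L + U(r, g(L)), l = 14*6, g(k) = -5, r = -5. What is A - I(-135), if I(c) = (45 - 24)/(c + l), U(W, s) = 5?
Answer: 2353/17 ≈ 138.41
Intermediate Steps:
l = 84
I(c) = 21/(84 + c) (I(c) = (45 - 24)/(c + 84) = 21/(84 + c))
F(L) = 5 + L (F(L) = L + 5 = 5 + L)
A = 138 (A = 6*(5 + 18) = 6*23 = 138)
A - I(-135) = 138 - 21/(84 - 135) = 138 - 21/(-51) = 138 - 21*(-1)/51 = 138 - 1*(-7/17) = 138 + 7/17 = 2353/17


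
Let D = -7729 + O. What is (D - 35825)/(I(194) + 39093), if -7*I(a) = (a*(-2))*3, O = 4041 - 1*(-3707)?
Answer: -250642/274815 ≈ -0.91204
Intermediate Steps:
O = 7748 (O = 4041 + 3707 = 7748)
I(a) = 6*a/7 (I(a) = -a*(-2)*3/7 = -(-2*a)*3/7 = -(-6)*a/7 = 6*a/7)
D = 19 (D = -7729 + 7748 = 19)
(D - 35825)/(I(194) + 39093) = (19 - 35825)/((6/7)*194 + 39093) = -35806/(1164/7 + 39093) = -35806/274815/7 = -35806*7/274815 = -250642/274815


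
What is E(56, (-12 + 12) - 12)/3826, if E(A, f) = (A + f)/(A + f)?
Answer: 1/3826 ≈ 0.00026137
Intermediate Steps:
E(A, f) = 1
E(56, (-12 + 12) - 12)/3826 = 1/3826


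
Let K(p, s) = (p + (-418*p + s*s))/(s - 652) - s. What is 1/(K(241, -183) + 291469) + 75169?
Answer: 18310899897167/243596428 ≈ 75169.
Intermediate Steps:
K(p, s) = -s + (s**2 - 417*p)/(-652 + s) (K(p, s) = (p + (-418*p + s**2))/(-652 + s) - s = (p + (s**2 - 418*p))/(-652 + s) - s = (s**2 - 417*p)/(-652 + s) - s = -s + (s**2 - 417*p)/(-652 + s))
1/(K(241, -183) + 291469) + 75169 = 1/((-417*241 + 652*(-183))/(-652 - 183) + 291469) + 75169 = 1/((-100497 - 119316)/(-835) + 291469) + 75169 = 1/(-1/835*(-219813) + 291469) + 75169 = 1/(219813/835 + 291469) + 75169 = 1/(243596428/835) + 75169 = 835/243596428 + 75169 = 18310899897167/243596428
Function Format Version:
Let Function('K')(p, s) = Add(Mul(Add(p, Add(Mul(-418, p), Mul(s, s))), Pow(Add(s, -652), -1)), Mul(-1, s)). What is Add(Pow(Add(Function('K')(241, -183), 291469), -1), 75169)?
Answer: Rational(18310899897167, 243596428) ≈ 75169.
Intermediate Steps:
Function('K')(p, s) = Add(Mul(-1, s), Mul(Pow(Add(-652, s), -1), Add(Pow(s, 2), Mul(-417, p)))) (Function('K')(p, s) = Add(Mul(Add(p, Add(Mul(-418, p), Pow(s, 2))), Pow(Add(-652, s), -1)), Mul(-1, s)) = Add(Mul(Add(p, Add(Pow(s, 2), Mul(-418, p))), Pow(Add(-652, s), -1)), Mul(-1, s)) = Add(Mul(Add(Pow(s, 2), Mul(-417, p)), Pow(Add(-652, s), -1)), Mul(-1, s)) = Add(Mul(Pow(Add(-652, s), -1), Add(Pow(s, 2), Mul(-417, p))), Mul(-1, s)) = Add(Mul(-1, s), Mul(Pow(Add(-652, s), -1), Add(Pow(s, 2), Mul(-417, p)))))
Add(Pow(Add(Function('K')(241, -183), 291469), -1), 75169) = Add(Pow(Add(Mul(Pow(Add(-652, -183), -1), Add(Mul(-417, 241), Mul(652, -183))), 291469), -1), 75169) = Add(Pow(Add(Mul(Pow(-835, -1), Add(-100497, -119316)), 291469), -1), 75169) = Add(Pow(Add(Mul(Rational(-1, 835), -219813), 291469), -1), 75169) = Add(Pow(Add(Rational(219813, 835), 291469), -1), 75169) = Add(Pow(Rational(243596428, 835), -1), 75169) = Add(Rational(835, 243596428), 75169) = Rational(18310899897167, 243596428)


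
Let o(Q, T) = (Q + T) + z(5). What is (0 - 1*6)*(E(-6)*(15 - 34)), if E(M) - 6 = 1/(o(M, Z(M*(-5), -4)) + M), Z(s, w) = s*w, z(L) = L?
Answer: 86754/127 ≈ 683.10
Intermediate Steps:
o(Q, T) = 5 + Q + T (o(Q, T) = (Q + T) + 5 = 5 + Q + T)
E(M) = 6 + 1/(5 + 22*M) (E(M) = 6 + 1/((5 + M + (M*(-5))*(-4)) + M) = 6 + 1/((5 + M - 5*M*(-4)) + M) = 6 + 1/((5 + M + 20*M) + M) = 6 + 1/((5 + 21*M) + M) = 6 + 1/(5 + 22*M))
(0 - 1*6)*(E(-6)*(15 - 34)) = (0 - 1*6)*(((31 + 132*(-6))/(5 + 22*(-6)))*(15 - 34)) = (0 - 6)*(((31 - 792)/(5 - 132))*(-19)) = -6*-761/(-127)*(-19) = -6*(-1/127*(-761))*(-19) = -4566*(-19)/127 = -6*(-14459/127) = 86754/127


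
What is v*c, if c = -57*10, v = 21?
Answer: -11970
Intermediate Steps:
c = -570
v*c = 21*(-570) = -11970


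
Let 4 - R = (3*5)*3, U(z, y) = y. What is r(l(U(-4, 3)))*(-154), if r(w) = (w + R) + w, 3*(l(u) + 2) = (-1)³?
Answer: 21098/3 ≈ 7032.7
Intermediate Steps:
R = -41 (R = 4 - 3*5*3 = 4 - 15*3 = 4 - 1*45 = 4 - 45 = -41)
l(u) = -7/3 (l(u) = -2 + (⅓)*(-1)³ = -2 + (⅓)*(-1) = -2 - ⅓ = -7/3)
r(w) = -41 + 2*w (r(w) = (w - 41) + w = (-41 + w) + w = -41 + 2*w)
r(l(U(-4, 3)))*(-154) = (-41 + 2*(-7/3))*(-154) = (-41 - 14/3)*(-154) = -137/3*(-154) = 21098/3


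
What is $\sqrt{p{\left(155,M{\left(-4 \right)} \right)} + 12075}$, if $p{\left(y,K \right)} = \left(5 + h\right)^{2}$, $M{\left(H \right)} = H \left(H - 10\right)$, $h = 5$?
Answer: $5 \sqrt{487} \approx 110.34$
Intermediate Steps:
$M{\left(H \right)} = H \left(-10 + H\right)$
$p{\left(y,K \right)} = 100$ ($p{\left(y,K \right)} = \left(5 + 5\right)^{2} = 10^{2} = 100$)
$\sqrt{p{\left(155,M{\left(-4 \right)} \right)} + 12075} = \sqrt{100 + 12075} = \sqrt{12175} = 5 \sqrt{487}$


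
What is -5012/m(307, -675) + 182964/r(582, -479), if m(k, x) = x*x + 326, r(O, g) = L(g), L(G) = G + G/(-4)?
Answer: -111232559100/218400529 ≈ -509.31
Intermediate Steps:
L(G) = 3*G/4 (L(G) = G + G*(-¼) = G - G/4 = 3*G/4)
r(O, g) = 3*g/4
m(k, x) = 326 + x² (m(k, x) = x² + 326 = 326 + x²)
-5012/m(307, -675) + 182964/r(582, -479) = -5012/(326 + (-675)²) + 182964/(((¾)*(-479))) = -5012/(326 + 455625) + 182964/(-1437/4) = -5012/455951 + 182964*(-4/1437) = -5012*1/455951 - 243952/479 = -5012/455951 - 243952/479 = -111232559100/218400529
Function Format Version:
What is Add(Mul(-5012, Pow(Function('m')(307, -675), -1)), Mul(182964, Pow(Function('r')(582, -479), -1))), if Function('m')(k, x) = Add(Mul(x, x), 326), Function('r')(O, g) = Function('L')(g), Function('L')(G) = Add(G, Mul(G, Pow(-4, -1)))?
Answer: Rational(-111232559100, 218400529) ≈ -509.31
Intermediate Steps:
Function('L')(G) = Mul(Rational(3, 4), G) (Function('L')(G) = Add(G, Mul(G, Rational(-1, 4))) = Add(G, Mul(Rational(-1, 4), G)) = Mul(Rational(3, 4), G))
Function('r')(O, g) = Mul(Rational(3, 4), g)
Function('m')(k, x) = Add(326, Pow(x, 2)) (Function('m')(k, x) = Add(Pow(x, 2), 326) = Add(326, Pow(x, 2)))
Add(Mul(-5012, Pow(Function('m')(307, -675), -1)), Mul(182964, Pow(Function('r')(582, -479), -1))) = Add(Mul(-5012, Pow(Add(326, Pow(-675, 2)), -1)), Mul(182964, Pow(Mul(Rational(3, 4), -479), -1))) = Add(Mul(-5012, Pow(Add(326, 455625), -1)), Mul(182964, Pow(Rational(-1437, 4), -1))) = Add(Mul(-5012, Pow(455951, -1)), Mul(182964, Rational(-4, 1437))) = Add(Mul(-5012, Rational(1, 455951)), Rational(-243952, 479)) = Add(Rational(-5012, 455951), Rational(-243952, 479)) = Rational(-111232559100, 218400529)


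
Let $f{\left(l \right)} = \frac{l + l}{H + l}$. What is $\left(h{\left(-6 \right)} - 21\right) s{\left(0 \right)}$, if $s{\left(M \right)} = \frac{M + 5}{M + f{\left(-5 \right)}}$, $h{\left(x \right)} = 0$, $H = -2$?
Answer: $- \frac{147}{2} \approx -73.5$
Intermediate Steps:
$f{\left(l \right)} = \frac{2 l}{-2 + l}$ ($f{\left(l \right)} = \frac{l + l}{-2 + l} = \frac{2 l}{-2 + l}$)
$s{\left(M \right)} = \frac{5 + M}{\frac{10}{7} + M}$ ($s{\left(M \right)} = \frac{M + 5}{M + 2 \left(-5\right) \frac{1}{-2 - 5}} = \frac{5 + M}{M + 2 \left(-5\right) \frac{1}{-7}} = \frac{5 + M}{M + 2 \left(-5\right) \left(- \frac{1}{7}\right)} = \frac{5 + M}{M + \frac{10}{7}} = \frac{5 + M}{\frac{10}{7} + M}$)
$\left(h{\left(-6 \right)} - 21\right) s{\left(0 \right)} = \left(0 - 21\right) \frac{7 \left(5 + 0\right)}{10 + 7 \cdot 0} = - 21 \cdot 7 \frac{1}{10 + 0} \cdot 5 = - 21 \cdot 7 \cdot \frac{1}{10} \cdot 5 = \left(-21\right) \frac{7}{2} = - \frac{147}{2}$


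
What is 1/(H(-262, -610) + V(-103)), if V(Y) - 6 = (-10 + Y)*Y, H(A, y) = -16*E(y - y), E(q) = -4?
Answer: 1/11709 ≈ 8.5404e-5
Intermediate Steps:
H(A, y) = 64 (H(A, y) = -16*(-4) = 64)
V(Y) = 6 + Y*(-10 + Y) (V(Y) = 6 + (-10 + Y)*Y = 6 + Y*(-10 + Y))
1/(H(-262, -610) + V(-103)) = 1/(64 + (6 + (-103)**2 - 10*(-103))) = 1/(64 + (6 + 10609 + 1030)) = 1/(64 + 11645) = 1/11709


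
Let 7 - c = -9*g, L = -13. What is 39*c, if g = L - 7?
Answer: -6747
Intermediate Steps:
g = -20 (g = -13 - 7 = -20)
c = -173 (c = 7 - (-9)*(-20) = 7 - 1*180 = 7 - 180 = -173)
39*c = 39*(-173) = -6747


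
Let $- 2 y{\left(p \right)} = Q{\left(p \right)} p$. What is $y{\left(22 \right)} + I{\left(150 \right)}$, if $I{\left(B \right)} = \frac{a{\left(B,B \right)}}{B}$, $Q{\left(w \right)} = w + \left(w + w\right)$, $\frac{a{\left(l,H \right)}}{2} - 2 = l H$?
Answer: $- \frac{31948}{75} \approx -425.97$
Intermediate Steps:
$a{\left(l,H \right)} = 4 + 2 H l$ ($a{\left(l,H \right)} = 4 + 2 l H = 4 + 2 H l$)
$Q{\left(w \right)} = 3 w$ ($Q{\left(w \right)} = w + 2 w = 3 w$)
$y{\left(p \right)} = - \frac{3 p^{2}}{2}$ ($y{\left(p \right)} = - \frac{3 p p}{2} = - \frac{3 p^{2}}{2}$)
$I{\left(B \right)} = \frac{4 + 2 B^{2}}{B}$ ($I{\left(B \right)} = \frac{4 + 2 B B}{B} = \frac{4 + 2 B^{2}}{B}$)
$y{\left(22 \right)} + I{\left(150 \right)} = - \frac{3 \cdot 22^{2}}{2} + \left(2 \cdot 150 + \frac{4}{150}\right) = \left(- \frac{3}{2}\right) 484 + \left(300 + 4 \cdot \frac{1}{150}\right) = -726 + \left(300 + \frac{2}{75}\right) = -726 + \frac{22502}{75} = - \frac{31948}{75}$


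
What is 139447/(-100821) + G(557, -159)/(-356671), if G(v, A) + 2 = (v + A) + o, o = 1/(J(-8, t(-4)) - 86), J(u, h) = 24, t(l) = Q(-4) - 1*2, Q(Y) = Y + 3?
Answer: -440878673495/318502209606 ≈ -1.3842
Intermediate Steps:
Q(Y) = 3 + Y
t(l) = -3 (t(l) = (3 - 4) - 1*2 = -1 - 2 = -3)
o = -1/62 (o = 1/(24 - 86) = 1/(-62) = -1/62 ≈ -0.016129)
G(v, A) = -125/62 + A + v (G(v, A) = -2 + ((v + A) - 1/62) = -2 + ((A + v) - 1/62) = -2 + (-1/62 + A + v) = -125/62 + A + v)
139447/(-100821) + G(557, -159)/(-356671) = 139447/(-100821) + (-125/62 - 159 + 557)/(-356671) = 139447*(-1/100821) + (24551/62)*(-1/356671) = -19921/14403 - 24551/22113602 = -440878673495/318502209606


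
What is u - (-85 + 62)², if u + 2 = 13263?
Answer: 12732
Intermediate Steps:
u = 13261 (u = -2 + 13263 = 13261)
u - (-85 + 62)² = 13261 - (-85 + 62)² = 13261 - 1*(-23)² = 13261 - 1*529 = 13261 - 529 = 12732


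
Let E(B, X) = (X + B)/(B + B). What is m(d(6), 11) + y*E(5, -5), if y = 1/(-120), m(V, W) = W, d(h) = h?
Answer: 11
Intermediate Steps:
E(B, X) = (B + X)/(2*B) (E(B, X) = (B + X)/((2*B)) = (B + X)*(1/(2*B)) = (B + X)/(2*B))
y = -1/120 ≈ -0.0083333
m(d(6), 11) + y*E(5, -5) = 11 - (5 - 5)/(240*5) = 11 - 0/(240*5) = 11 - 1/120*0 = 11 + 0 = 11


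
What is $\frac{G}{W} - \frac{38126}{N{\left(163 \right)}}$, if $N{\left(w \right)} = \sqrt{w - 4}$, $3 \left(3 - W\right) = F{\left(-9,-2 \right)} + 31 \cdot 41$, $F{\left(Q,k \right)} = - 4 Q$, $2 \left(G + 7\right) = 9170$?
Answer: $- \frac{6867}{649} - \frac{38126 \sqrt{159}}{159} \approx -3034.2$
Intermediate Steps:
$G = 4578$ ($G = -7 + \frac{1}{2} \cdot 9170 = -7 + 4585 = 4578$)
$W = - \frac{1298}{3}$ ($W = 3 - \frac{\left(-4\right) \left(-9\right) + 31 \cdot 41}{3} = 3 - \frac{36 + 1271}{3} = 3 - \frac{1307}{3} = - \frac{1298}{3} \approx -432.67$)
$N{\left(w \right)} = \sqrt{-4 + w}$
$\frac{G}{W} - \frac{38126}{N{\left(163 \right)}} = \frac{4578}{- \frac{1298}{3}} - \frac{38126}{\sqrt{-4 + 163}} = 4578 \left(- \frac{3}{1298}\right) - \frac{38126}{\sqrt{159}} = - \frac{6867}{649} - 38126 \frac{\sqrt{159}}{159} = - \frac{6867}{649} - \frac{38126 \sqrt{159}}{159}$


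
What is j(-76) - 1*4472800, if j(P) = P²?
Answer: -4467024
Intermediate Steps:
j(-76) - 1*4472800 = (-76)² - 1*4472800 = 5776 - 4472800 = -4467024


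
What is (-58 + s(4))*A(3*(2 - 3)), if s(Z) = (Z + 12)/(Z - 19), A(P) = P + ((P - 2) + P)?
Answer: 9746/15 ≈ 649.73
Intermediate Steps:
A(P) = -2 + 3*P (A(P) = P + ((-2 + P) + P) = P + (-2 + 2*P) = -2 + 3*P)
s(Z) = (12 + Z)/(-19 + Z)
(-58 + s(4))*A(3*(2 - 3)) = (-58 + (12 + 4)/(-19 + 4))*(-2 + 3*(3*(2 - 3))) = (-58 + 16/(-15))*(-2 + 3*(3*(-1))) = (-58 - 1/15*16)*(-2 + 3*(-3)) = (-58 - 16/15)*(-2 - 9) = -886/15*(-11) = 9746/15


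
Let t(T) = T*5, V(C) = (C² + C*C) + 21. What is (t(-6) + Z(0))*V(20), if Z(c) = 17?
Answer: -10673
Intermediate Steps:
V(C) = 21 + 2*C² (V(C) = (C² + C²) + 21 = 2*C² + 21 = 21 + 2*C²)
t(T) = 5*T
(t(-6) + Z(0))*V(20) = (5*(-6) + 17)*(21 + 2*20²) = (-30 + 17)*(21 + 2*400) = -13*(21 + 800) = -13*821 = -10673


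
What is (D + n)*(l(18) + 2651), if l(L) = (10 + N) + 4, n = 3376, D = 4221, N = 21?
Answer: 20405542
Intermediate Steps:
l(L) = 35 (l(L) = (10 + 21) + 4 = 31 + 4 = 35)
(D + n)*(l(18) + 2651) = (4221 + 3376)*(35 + 2651) = 7597*2686 = 20405542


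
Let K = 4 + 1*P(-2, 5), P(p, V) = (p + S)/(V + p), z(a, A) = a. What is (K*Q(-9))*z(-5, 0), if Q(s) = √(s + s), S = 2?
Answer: -60*I*√2 ≈ -84.853*I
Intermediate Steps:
Q(s) = √2*√s (Q(s) = √(2*s) = √2*√s)
P(p, V) = (2 + p)/(V + p) (P(p, V) = (p + 2)/(V + p) = (2 + p)/(V + p))
K = 4 (K = 4 + 1*((2 - 2)/(5 - 2)) = 4 + 1*(0/3) = 4 + 1*((⅓)*0) = 4 + 1*0 = 4 + 0 = 4)
(K*Q(-9))*z(-5, 0) = (4*(√2*√(-9)))*(-5) = (4*(√2*(3*I)))*(-5) = (4*(3*I*√2))*(-5) = (12*I*√2)*(-5) = -60*I*√2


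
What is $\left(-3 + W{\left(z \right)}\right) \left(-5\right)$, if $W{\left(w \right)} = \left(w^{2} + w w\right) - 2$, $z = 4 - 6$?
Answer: $-15$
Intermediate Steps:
$z = -2$ ($z = 4 - 6 = -2$)
$W{\left(w \right)} = -2 + 2 w^{2}$ ($W{\left(w \right)} = \left(w^{2} + w^{2}\right) - 2 = 2 w^{2} - 2 = -2 + 2 w^{2}$)
$\left(-3 + W{\left(z \right)}\right) \left(-5\right) = \left(-3 - \left(2 - 2 \left(-2\right)^{2}\right)\right) \left(-5\right) = \left(-3 + \left(-2 + 2 \cdot 4\right)\right) \left(-5\right) = \left(-3 + \left(-2 + 8\right)\right) \left(-5\right) = \left(-3 + 6\right) \left(-5\right) = 3 \left(-5\right) = -15$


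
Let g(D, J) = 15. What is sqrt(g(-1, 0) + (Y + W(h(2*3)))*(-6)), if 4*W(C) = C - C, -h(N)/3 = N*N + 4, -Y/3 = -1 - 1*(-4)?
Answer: sqrt(69) ≈ 8.3066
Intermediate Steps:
Y = -9 (Y = -3*(-1 - 1*(-4)) = -3*(-1 + 4) = -3*3 = -9)
h(N) = -12 - 3*N**2 (h(N) = -3*(N*N + 4) = -3*(N**2 + 4) = -3*(4 + N**2) = -12 - 3*N**2)
W(C) = 0 (W(C) = (C - C)/4 = (1/4)*0 = 0)
sqrt(g(-1, 0) + (Y + W(h(2*3)))*(-6)) = sqrt(15 + (-9 + 0)*(-6)) = sqrt(15 - 9*(-6)) = sqrt(15 + 54) = sqrt(69)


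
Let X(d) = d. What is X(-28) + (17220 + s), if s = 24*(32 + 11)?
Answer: 18224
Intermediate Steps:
s = 1032 (s = 24*43 = 1032)
X(-28) + (17220 + s) = -28 + (17220 + 1032) = -28 + 18252 = 18224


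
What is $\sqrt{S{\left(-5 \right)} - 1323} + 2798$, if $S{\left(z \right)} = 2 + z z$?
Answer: $2798 + 36 i \approx 2798.0 + 36.0 i$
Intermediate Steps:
$S{\left(z \right)} = 2 + z^{2}$
$\sqrt{S{\left(-5 \right)} - 1323} + 2798 = \sqrt{\left(2 + \left(-5\right)^{2}\right) - 1323} + 2798 = \sqrt{\left(2 + 25\right) - 1323} + 2798 = \sqrt{27 - 1323} + 2798 = \sqrt{-1296} + 2798 = 36 i + 2798 = 2798 + 36 i$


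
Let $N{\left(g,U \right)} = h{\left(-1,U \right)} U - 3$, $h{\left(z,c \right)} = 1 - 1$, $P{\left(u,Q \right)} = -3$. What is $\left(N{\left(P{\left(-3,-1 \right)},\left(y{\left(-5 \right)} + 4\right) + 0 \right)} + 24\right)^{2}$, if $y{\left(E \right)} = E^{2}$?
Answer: $441$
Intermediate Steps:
$h{\left(z,c \right)} = 0$
$N{\left(g,U \right)} = -3$ ($N{\left(g,U \right)} = 0 U - 3 = 0 - 3 = -3$)
$\left(N{\left(P{\left(-3,-1 \right)},\left(y{\left(-5 \right)} + 4\right) + 0 \right)} + 24\right)^{2} = \left(-3 + 24\right)^{2} = 21^{2} = 441$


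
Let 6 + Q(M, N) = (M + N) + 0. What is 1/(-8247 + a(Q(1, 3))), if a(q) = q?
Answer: -1/8249 ≈ -0.00012123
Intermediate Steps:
Q(M, N) = -6 + M + N (Q(M, N) = -6 + ((M + N) + 0) = -6 + (M + N) = -6 + M + N)
1/(-8247 + a(Q(1, 3))) = 1/(-8247 + (-6 + 1 + 3)) = 1/(-8247 - 2) = 1/(-8249) = -1/8249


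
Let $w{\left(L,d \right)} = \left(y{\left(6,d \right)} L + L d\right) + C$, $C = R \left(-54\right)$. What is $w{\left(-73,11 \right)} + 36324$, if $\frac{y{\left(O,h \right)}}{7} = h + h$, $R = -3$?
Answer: $24441$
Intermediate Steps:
$y{\left(O,h \right)} = 14 h$ ($y{\left(O,h \right)} = 7 \left(h + h\right) = 7 \cdot 2 h = 14 h$)
$C = 162$ ($C = \left(-3\right) \left(-54\right) = 162$)
$w{\left(L,d \right)} = 162 + 15 L d$ ($w{\left(L,d \right)} = \left(14 d L + L d\right) + 162 = \left(14 L d + L d\right) + 162 = 15 L d + 162 = 162 + 15 L d$)
$w{\left(-73,11 \right)} + 36324 = \left(162 + 15 \left(-73\right) 11\right) + 36324 = \left(162 - 12045\right) + 36324 = -11883 + 36324 = 24441$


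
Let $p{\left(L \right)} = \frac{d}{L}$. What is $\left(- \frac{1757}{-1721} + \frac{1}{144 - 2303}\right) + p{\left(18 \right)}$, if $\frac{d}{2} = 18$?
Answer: $\frac{11222920}{3715639} \approx 3.0205$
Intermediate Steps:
$d = 36$ ($d = 2 \cdot 18 = 36$)
$p{\left(L \right)} = \frac{36}{L}$
$\left(- \frac{1757}{-1721} + \frac{1}{144 - 2303}\right) + p{\left(18 \right)} = \left(- \frac{1757}{-1721} + \frac{1}{144 - 2303}\right) + \frac{36}{18} = \left(\left(-1757\right) \left(- \frac{1}{1721}\right) + \frac{1}{-2159}\right) + 36 \cdot \frac{1}{18} = \left(\frac{1757}{1721} - \frac{1}{2159}\right) + 2 = \frac{3791642}{3715639} + 2 = \frac{11222920}{3715639}$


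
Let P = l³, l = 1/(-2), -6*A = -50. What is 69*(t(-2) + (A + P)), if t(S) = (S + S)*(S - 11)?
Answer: 33235/8 ≈ 4154.4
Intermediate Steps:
A = 25/3 (A = -⅙*(-50) = 25/3 ≈ 8.3333)
l = -½ (l = 1*(-½) = -½ ≈ -0.50000)
t(S) = 2*S*(-11 + S) (t(S) = (2*S)*(-11 + S) = 2*S*(-11 + S))
P = -⅛ (P = (-½)³ = -⅛ ≈ -0.12500)
69*(t(-2) + (A + P)) = 69*(2*(-2)*(-11 - 2) + (25/3 - ⅛)) = 69*(2*(-2)*(-13) + 197/24) = 69*(52 + 197/24) = 69*(1445/24) = 33235/8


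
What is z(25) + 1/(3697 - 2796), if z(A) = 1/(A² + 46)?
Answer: 1572/604571 ≈ 0.0026002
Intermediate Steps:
z(A) = 1/(46 + A²)
z(25) + 1/(3697 - 2796) = 1/(46 + 25²) + 1/(3697 - 2796) = 1/(46 + 625) + 1/901 = 1/671 + 1/901 = 1572/604571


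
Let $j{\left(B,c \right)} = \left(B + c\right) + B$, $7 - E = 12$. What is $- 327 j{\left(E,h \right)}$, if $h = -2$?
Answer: $3924$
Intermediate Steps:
$E = -5$ ($E = 7 - 12 = -5$)
$j{\left(B,c \right)} = c + 2 B$
$- 327 j{\left(E,h \right)} = - 327 \left(-2 + 2 \left(-5\right)\right) = - 327 \left(-2 - 10\right) = \left(-327\right) \left(-12\right) = 3924$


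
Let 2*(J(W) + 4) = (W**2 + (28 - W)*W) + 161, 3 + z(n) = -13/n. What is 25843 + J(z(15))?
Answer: 775961/30 ≈ 25865.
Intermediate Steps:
z(n) = -3 - 13/n
J(W) = 153/2 + W**2/2 + W*(28 - W)/2 (J(W) = -4 + ((W**2 + (28 - W)*W) + 161)/2 = -4 + ((W**2 + W*(28 - W)) + 161)/2 = -4 + (161 + W**2 + W*(28 - W))/2 = -4 + (161/2 + W**2/2 + W*(28 - W)/2) = 153/2 + W**2/2 + W*(28 - W)/2)
25843 + J(z(15)) = 25843 + (153/2 + 14*(-3 - 13/15)) = 25843 + (153/2 + 14*(-58/15)) = 25843 + (153/2 - 812/15) = 25843 + 671/30 = 775961/30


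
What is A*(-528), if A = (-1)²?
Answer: -528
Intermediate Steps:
A = 1
A*(-528) = 1*(-528) = -528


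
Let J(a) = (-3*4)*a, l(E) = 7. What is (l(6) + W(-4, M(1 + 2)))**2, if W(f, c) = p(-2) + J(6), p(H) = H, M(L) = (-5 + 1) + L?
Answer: 4489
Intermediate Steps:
M(L) = -4 + L
J(a) = -12*a
W(f, c) = -74 (W(f, c) = -2 - 12*6 = -2 - 72 = -74)
(l(6) + W(-4, M(1 + 2)))**2 = (7 - 74)**2 = (-67)**2 = 4489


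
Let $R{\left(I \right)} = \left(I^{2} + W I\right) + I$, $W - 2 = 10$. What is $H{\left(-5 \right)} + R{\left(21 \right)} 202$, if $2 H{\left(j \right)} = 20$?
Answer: $144238$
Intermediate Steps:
$W = 12$ ($W = 2 + 10 = 12$)
$H{\left(j \right)} = 10$ ($H{\left(j \right)} = \frac{1}{2} \cdot 20 = 10$)
$R{\left(I \right)} = I^{2} + 13 I$ ($R{\left(I \right)} = \left(I^{2} + 12 I\right) + I = I^{2} + 13 I$)
$H{\left(-5 \right)} + R{\left(21 \right)} 202 = 10 + 21 \left(13 + 21\right) 202 = 10 + 21 \cdot 34 \cdot 202 = 10 + 714 \cdot 202 = 10 + 144228 = 144238$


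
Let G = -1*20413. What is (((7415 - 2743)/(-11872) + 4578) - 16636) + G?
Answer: -12046887/371 ≈ -32471.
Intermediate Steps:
G = -20413
(((7415 - 2743)/(-11872) + 4578) - 16636) + G = (((7415 - 2743)/(-11872) + 4578) - 16636) - 20413 = ((4672*(-1/11872) + 4578) - 16636) - 20413 = ((-146/371 + 4578) - 16636) - 20413 = (1698292/371 - 16636) - 20413 = -4473664/371 - 20413 = -12046887/371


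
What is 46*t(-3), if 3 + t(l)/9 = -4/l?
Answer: -690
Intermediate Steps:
t(l) = -27 - 36/l (t(l) = -27 + 9*(-4/l) = -27 - 36/l)
46*t(-3) = 46*(-27 - 36/(-3)) = 46*(-27 - 36*(-⅓)) = 46*(-27 + 12) = 46*(-15) = -690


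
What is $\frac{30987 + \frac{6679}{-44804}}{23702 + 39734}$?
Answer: $\frac{1388334869}{2842186544} \approx 0.48847$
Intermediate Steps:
$\frac{30987 + \frac{6679}{-44804}}{23702 + 39734} = \frac{30987 + 6679 \left(- \frac{1}{44804}\right)}{63436} = \left(30987 - \frac{6679}{44804}\right) \frac{1}{63436} = \frac{1388334869}{44804} \cdot \frac{1}{63436} = \frac{1388334869}{2842186544}$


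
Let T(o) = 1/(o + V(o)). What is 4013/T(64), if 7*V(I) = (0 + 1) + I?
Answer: 2058669/7 ≈ 2.9410e+5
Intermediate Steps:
V(I) = 1/7 + I/7 (V(I) = ((0 + 1) + I)/7 = (1 + I)/7 = 1/7 + I/7)
T(o) = 1/(1/7 + 8*o/7) (T(o) = 1/(o + (1/7 + o/7)) = 1/(1/7 + 8*o/7))
4013/T(64) = 4013/((7/(1 + 8*64))) = 4013/((7/(1 + 512))) = 4013/((7/513)) = 4013/((7*(1/513))) = 4013/(7/513) = 4013*(513/7) = 2058669/7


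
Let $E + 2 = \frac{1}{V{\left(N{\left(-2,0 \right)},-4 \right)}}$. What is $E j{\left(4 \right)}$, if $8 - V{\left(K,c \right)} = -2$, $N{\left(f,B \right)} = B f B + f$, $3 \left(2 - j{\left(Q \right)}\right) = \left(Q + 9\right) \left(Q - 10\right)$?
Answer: $- \frac{266}{5} \approx -53.2$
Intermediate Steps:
$j{\left(Q \right)} = 2 - \frac{\left(-10 + Q\right) \left(9 + Q\right)}{3}$ ($j{\left(Q \right)} = 2 - \frac{\left(Q + 9\right) \left(Q - 10\right)}{3} = 2 - \frac{\left(9 + Q\right) \left(-10 + Q\right)}{3} = 2 - \frac{\left(-10 + Q\right) \left(9 + Q\right)}{3}$)
$N{\left(f,B \right)} = f + f B^{2}$ ($N{\left(f,B \right)} = f B^{2} + f = f + f B^{2}$)
$V{\left(K,c \right)} = 10$ ($V{\left(K,c \right)} = 8 - -2 = 8 + 2 = 10$)
$E = - \frac{19}{10}$ ($E = -2 + \frac{1}{10} = - \frac{19}{10} \approx -1.9$)
$E j{\left(4 \right)} = - \frac{19 \left(32 - \frac{4^{2}}{3} + \frac{1}{3} \cdot 4\right)}{10} = - \frac{19 \left(32 - \frac{16}{3} + \frac{4}{3}\right)}{10} = \left(- \frac{19}{10}\right) 28 = - \frac{266}{5}$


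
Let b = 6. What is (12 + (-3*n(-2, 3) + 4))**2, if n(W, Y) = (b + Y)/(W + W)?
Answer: 8281/16 ≈ 517.56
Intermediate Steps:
n(W, Y) = (6 + Y)/(2*W) (n(W, Y) = (6 + Y)/(W + W) = (6 + Y)/((2*W)) = (6 + Y)*(1/(2*W)) = (6 + Y)/(2*W))
(12 + (-3*n(-2, 3) + 4))**2 = (12 + (-3*(6 + 3)/(2*(-2)) + 4))**2 = (12 + (-3*(-1)*9/(2*2) + 4))**2 = (12 + (-3*(-9/4) + 4))**2 = (12 + (27/4 + 4))**2 = (12 + 43/4)**2 = (91/4)**2 = 8281/16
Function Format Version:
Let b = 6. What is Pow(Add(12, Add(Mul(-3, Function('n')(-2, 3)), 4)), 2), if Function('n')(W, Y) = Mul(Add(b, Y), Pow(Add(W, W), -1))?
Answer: Rational(8281, 16) ≈ 517.56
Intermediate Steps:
Function('n')(W, Y) = Mul(Rational(1, 2), Pow(W, -1), Add(6, Y)) (Function('n')(W, Y) = Mul(Add(6, Y), Pow(Add(W, W), -1)) = Mul(Add(6, Y), Pow(Mul(2, W), -1)) = Mul(Add(6, Y), Mul(Rational(1, 2), Pow(W, -1))) = Mul(Rational(1, 2), Pow(W, -1), Add(6, Y)))
Pow(Add(12, Add(Mul(-3, Function('n')(-2, 3)), 4)), 2) = Pow(Add(12, Add(Mul(-3, Mul(Rational(1, 2), Pow(-2, -1), Add(6, 3))), 4)), 2) = Pow(Add(12, Add(Mul(-3, Mul(Rational(1, 2), Rational(-1, 2), 9)), 4)), 2) = Pow(Add(12, Add(Mul(-3, Rational(-9, 4)), 4)), 2) = Pow(Add(12, Add(Rational(27, 4), 4)), 2) = Pow(Add(12, Rational(43, 4)), 2) = Pow(Rational(91, 4), 2) = Rational(8281, 16)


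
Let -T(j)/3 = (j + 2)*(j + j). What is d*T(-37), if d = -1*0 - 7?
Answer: 54390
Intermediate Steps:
T(j) = -6*j*(2 + j) (T(j) = -3*(j + 2)*(j + j) = -3*(2 + j)*2*j = -6*j*(2 + j))
d = -7 (d = 0 - 7 = -7)
d*T(-37) = -(-42)*(-37)*(2 - 37) = -(-42)*(-37)*(-35) = -7*(-7770) = 54390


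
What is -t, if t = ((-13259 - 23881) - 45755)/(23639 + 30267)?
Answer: 82895/53906 ≈ 1.5378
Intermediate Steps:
t = -82895/53906 (t = (-37140 - 45755)/53906 = -82895*1/53906 = -82895/53906 ≈ -1.5378)
-t = -1*(-82895/53906) = 82895/53906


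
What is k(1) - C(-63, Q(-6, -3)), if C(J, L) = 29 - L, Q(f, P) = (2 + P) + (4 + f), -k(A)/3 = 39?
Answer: -149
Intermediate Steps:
k(A) = -117 (k(A) = -3*39 = -117)
Q(f, P) = 6 + P + f
k(1) - C(-63, Q(-6, -3)) = -117 - (29 - (6 - 3 - 6)) = -117 - (29 - 1*(-3)) = -117 - (29 + 3) = -117 - 1*32 = -117 - 32 = -149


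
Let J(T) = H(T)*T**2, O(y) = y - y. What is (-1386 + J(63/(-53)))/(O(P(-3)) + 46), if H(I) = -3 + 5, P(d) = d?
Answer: -1942668/64607 ≈ -30.069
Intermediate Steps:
H(I) = 2
O(y) = 0
J(T) = 2*T**2
(-1386 + J(63/(-53)))/(O(P(-3)) + 46) = (-1386 + 2*(63/(-53))**2)/(0 + 46) = (-1386 + 2*(63*(-1/53))**2)/46 = (-1386 + 2*(-63/53)**2)*(1/46) = (-1386 + 2*(3969/2809))*(1/46) = (-1386 + 7938/2809)*(1/46) = -3885336/2809*1/46 = -1942668/64607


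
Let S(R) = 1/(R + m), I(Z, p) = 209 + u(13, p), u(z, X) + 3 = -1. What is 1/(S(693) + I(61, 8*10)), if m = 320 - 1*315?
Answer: 698/143091 ≈ 0.0048780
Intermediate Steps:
m = 5 (m = 320 - 315 = 5)
u(z, X) = -4 (u(z, X) = -3 - 1 = -4)
I(Z, p) = 205 (I(Z, p) = 209 - 4 = 205)
S(R) = 1/(5 + R) (S(R) = 1/(R + 5) = 1/(5 + R))
1/(S(693) + I(61, 8*10)) = 1/(1/(5 + 693) + 205) = 1/(1/698 + 205) = 1/(143091/698) = 698/143091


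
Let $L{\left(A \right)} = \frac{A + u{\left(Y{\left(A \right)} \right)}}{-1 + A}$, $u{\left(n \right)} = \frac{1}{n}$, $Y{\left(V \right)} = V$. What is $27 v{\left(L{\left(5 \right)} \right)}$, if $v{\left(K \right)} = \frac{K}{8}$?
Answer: $\frac{351}{80} \approx 4.3875$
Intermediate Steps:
$L{\left(A \right)} = \frac{A + \frac{1}{A}}{-1 + A}$
$v{\left(K \right)} = \frac{K}{8}$ ($v{\left(K \right)} = K \frac{1}{8} = \frac{K}{8}$)
$27 v{\left(L{\left(5 \right)} \right)} = 27 \frac{\frac{1}{5} \frac{1}{-1 + 5} \left(1 + 5^{2}\right)}{8} = 27 \frac{\frac{1}{5} \cdot \frac{1}{4} \left(1 + 25\right)}{8} = 27 \frac{\frac{1}{5} \cdot \frac{1}{4} \cdot 26}{8} = 27 \cdot \frac{1}{8} \cdot \frac{13}{10} = 27 \cdot \frac{13}{80} = \frac{351}{80}$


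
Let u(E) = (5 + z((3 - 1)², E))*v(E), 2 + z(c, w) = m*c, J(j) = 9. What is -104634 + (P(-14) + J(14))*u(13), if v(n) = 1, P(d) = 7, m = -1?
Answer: -104650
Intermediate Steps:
z(c, w) = -2 - c
u(E) = -1 (u(E) = (5 + (-2 - (3 - 1)²))*1 = (5 + (-2 - 1*2²))*1 = (5 + (-2 - 1*4))*1 = (5 + (-2 - 4))*1 = (5 - 6)*1 = -1*1 = -1)
-104634 + (P(-14) + J(14))*u(13) = -104634 + (7 + 9)*(-1) = -104634 + 16*(-1) = -104634 - 16 = -104650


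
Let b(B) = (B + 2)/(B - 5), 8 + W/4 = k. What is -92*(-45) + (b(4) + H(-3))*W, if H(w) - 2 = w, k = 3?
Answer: 4280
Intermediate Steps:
W = -20 (W = -32 + 4*3 = -32 + 12 = -20)
H(w) = 2 + w
b(B) = (2 + B)/(-5 + B)
-92*(-45) + (b(4) + H(-3))*W = -92*(-45) + ((2 + 4)/(-5 + 4) + (2 - 3))*(-20) = 4140 + (6/(-1) - 1)*(-20) = 4140 + (-1*6 - 1)*(-20) = 4140 + (-6 - 1)*(-20) = 4140 - 7*(-20) = 4140 + 140 = 4280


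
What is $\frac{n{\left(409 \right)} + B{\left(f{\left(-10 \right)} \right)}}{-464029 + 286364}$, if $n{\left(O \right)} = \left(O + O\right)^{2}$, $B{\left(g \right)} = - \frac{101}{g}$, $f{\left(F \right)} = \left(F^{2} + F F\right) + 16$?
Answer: $- \frac{144530683}{38375640} \approx -3.7662$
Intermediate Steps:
$f{\left(F \right)} = 16 + 2 F^{2}$ ($f{\left(F \right)} = \left(F^{2} + F^{2}\right) + 16 = 2 F^{2} + 16 = 16 + 2 F^{2}$)
$n{\left(O \right)} = 4 O^{2}$ ($n{\left(O \right)} = \left(2 O\right)^{2} = 4 O^{2}$)
$\frac{n{\left(409 \right)} + B{\left(f{\left(-10 \right)} \right)}}{-464029 + 286364} = \frac{4 \cdot 409^{2} - \frac{101}{16 + 2 \left(-10\right)^{2}}}{-464029 + 286364} = \frac{4 \cdot 167281 - \frac{101}{16 + 2 \cdot 100}}{-177665} = \left(669124 - \frac{101}{16 + 200}\right) \left(- \frac{1}{177665}\right) = \left(669124 - \frac{101}{216}\right) \left(- \frac{1}{177665}\right) = \frac{144530683}{216} \left(- \frac{1}{177665}\right) = - \frac{144530683}{38375640}$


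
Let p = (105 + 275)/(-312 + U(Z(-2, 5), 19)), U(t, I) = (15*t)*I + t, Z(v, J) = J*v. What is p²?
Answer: 9025/628849 ≈ 0.014352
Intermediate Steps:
U(t, I) = t + 15*I*t (U(t, I) = 15*I*t + t = t + 15*I*t)
p = -95/793 (p = (105 + 275)/(-312 + (5*(-2))*(1 + 15*19)) = 380/(-312 - 10*(1 + 285)) = 380/(-312 - 10*286) = 380/(-312 - 2860) = 380/(-3172) = 380*(-1/3172) = -95/793 ≈ -0.11980)
p² = (-95/793)² = 9025/628849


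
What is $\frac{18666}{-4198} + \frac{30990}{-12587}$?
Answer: $- \frac{182522481}{26420113} \approx -6.9085$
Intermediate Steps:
$\frac{18666}{-4198} + \frac{30990}{-12587} = 18666 \left(- \frac{1}{4198}\right) + 30990 \left(- \frac{1}{12587}\right) = - \frac{9333}{2099} - \frac{30990}{12587} = - \frac{182522481}{26420113}$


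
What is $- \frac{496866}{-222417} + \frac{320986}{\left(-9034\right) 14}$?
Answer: $- \frac{1425186491}{4688402082} \approx -0.30398$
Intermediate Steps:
$- \frac{496866}{-222417} + \frac{320986}{\left(-9034\right) 14} = \left(-496866\right) \left(- \frac{1}{222417}\right) + \frac{320986}{-126476} = \frac{165622}{74139} + 320986 \left(- \frac{1}{126476}\right) = \frac{165622}{74139} - \frac{160493}{63238} = - \frac{1425186491}{4688402082}$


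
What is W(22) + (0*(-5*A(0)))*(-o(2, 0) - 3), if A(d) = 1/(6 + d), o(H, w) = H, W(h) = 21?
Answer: 21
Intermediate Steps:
W(22) + (0*(-5*A(0)))*(-o(2, 0) - 3) = 21 + (0*(-5/(6 + 0)))*(-1*2 - 3) = 21 + (0*(-5/6))*(-2 - 3) = 21 + (0*(-5*⅙))*(-5) = 21 + (0*(-⅚))*(-5) = 21 + 0*(-5) = 21 + 0 = 21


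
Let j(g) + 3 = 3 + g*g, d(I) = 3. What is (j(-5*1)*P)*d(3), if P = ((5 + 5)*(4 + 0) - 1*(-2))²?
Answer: 132300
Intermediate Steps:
j(g) = g² (j(g) = -3 + (3 + g*g) = -3 + (3 + g²) = g²)
P = 1764 (P = (10*4 + 2)² = (40 + 2)² = 42² = 1764)
(j(-5*1)*P)*d(3) = ((-5*1)²*1764)*3 = ((-5)²*1764)*3 = (25*1764)*3 = 44100*3 = 132300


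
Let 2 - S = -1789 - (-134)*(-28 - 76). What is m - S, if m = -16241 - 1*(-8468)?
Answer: -23500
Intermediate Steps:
m = -7773 (m = -16241 + 8468 = -7773)
S = 15727 (S = 2 - (-1789 - (-134)*(-28 - 76)) = 2 - (-1789 - (-134)*(-104)) = 2 - (-1789 - 1*13936) = 2 - (-1789 - 13936) = 2 - 1*(-15725) = 2 + 15725 = 15727)
m - S = -7773 - 1*15727 = -7773 - 15727 = -23500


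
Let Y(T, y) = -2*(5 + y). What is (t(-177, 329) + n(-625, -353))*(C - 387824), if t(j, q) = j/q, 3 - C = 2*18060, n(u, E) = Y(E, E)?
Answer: -13857238341/47 ≈ -2.9483e+8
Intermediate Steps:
Y(T, y) = -10 - 2*y
n(u, E) = -10 - 2*E
C = -36117 (C = 3 - 2*18060 = 3 - 1*36120 = 3 - 36120 = -36117)
(t(-177, 329) + n(-625, -353))*(C - 387824) = (-177/329 + (-10 - 2*(-353)))*(-36117 - 387824) = (-177*1/329 + (-10 + 706))*(-423941) = (-177/329 + 696)*(-423941) = (228807/329)*(-423941) = -13857238341/47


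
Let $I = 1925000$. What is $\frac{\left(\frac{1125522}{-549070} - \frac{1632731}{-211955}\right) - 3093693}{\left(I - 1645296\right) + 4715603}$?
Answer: $- \frac{36003755393382739}{58134449667722795} \approx -0.61932$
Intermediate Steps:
$\frac{\left(\frac{1125522}{-549070} - \frac{1632731}{-211955}\right) - 3093693}{\left(I - 1645296\right) + 4715603} = \frac{\left(\frac{1125522}{-549070} - \frac{1632731}{-211955}\right) - 3093693}{\left(1925000 - 1645296\right) + 4715603} = \frac{\left(1125522 \left(- \frac{1}{549070}\right) - - \frac{1632731}{211955}\right) - 3093693}{\left(1925000 - 1645296\right) + 4715603} = \frac{\left(- \frac{562761}{274535} + \frac{1632731}{211955}\right) - 3093693}{279704 + 4715603} = \frac{\frac{65792359466}{11637813185} - 3093693}{4995307} = \left(- \frac{36003755393382739}{11637813185}\right) \frac{1}{4995307} = - \frac{36003755393382739}{58134449667722795}$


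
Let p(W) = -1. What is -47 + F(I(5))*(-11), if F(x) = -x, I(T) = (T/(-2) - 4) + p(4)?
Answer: -259/2 ≈ -129.50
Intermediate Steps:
I(T) = -5 - T/2 (I(T) = (T/(-2) - 4) - 1 = (T*(-½) - 4) - 1 = (-T/2 - 4) - 1 = (-4 - T/2) - 1 = -5 - T/2)
-47 + F(I(5))*(-11) = -47 - (-5 - ½*5)*(-11) = -47 - (-5 - 5/2)*(-11) = -47 - 1*(-15/2)*(-11) = -47 + (15/2)*(-11) = -47 - 165/2 = -259/2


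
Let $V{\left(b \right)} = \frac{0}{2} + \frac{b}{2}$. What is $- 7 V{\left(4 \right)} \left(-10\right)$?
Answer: $140$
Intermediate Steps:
$V{\left(b \right)} = \frac{b}{2}$ ($V{\left(b \right)} = 0 \cdot \frac{1}{2} + b \frac{1}{2} = 0 + \frac{b}{2} = \frac{b}{2}$)
$- 7 V{\left(4 \right)} \left(-10\right) = - 7 \cdot \frac{1}{2} \cdot 4 \left(-10\right) = \left(-7\right) 2 \left(-10\right) = \left(-14\right) \left(-10\right) = 140$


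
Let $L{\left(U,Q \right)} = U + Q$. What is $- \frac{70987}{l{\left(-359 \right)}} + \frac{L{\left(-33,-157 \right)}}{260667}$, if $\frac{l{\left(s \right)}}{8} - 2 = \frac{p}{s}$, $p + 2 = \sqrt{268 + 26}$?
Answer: $- \frac{99643885858355}{22508856117} - \frac{178390331 \sqrt{6}}{4144848} \approx -4532.3$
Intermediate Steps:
$p = -2 + 7 \sqrt{6}$ ($p = -2 + \sqrt{268 + 26} = -2 + \sqrt{294} = -2 + 7 \sqrt{6} \approx 15.146$)
$l{\left(s \right)} = 16 + \frac{8 \left(-2 + 7 \sqrt{6}\right)}{s}$ ($l{\left(s \right)} = 16 + 8 \frac{-2 + 7 \sqrt{6}}{s} = 16 + \frac{8 \left(-2 + 7 \sqrt{6}\right)}{s}$)
$L{\left(U,Q \right)} = Q + U$
$- \frac{70987}{l{\left(-359 \right)}} + \frac{L{\left(-33,-157 \right)}}{260667} = - \frac{70987}{8 \frac{1}{-359} \left(-2 + 2 \left(-359\right) + 7 \sqrt{6}\right)} + \frac{-157 - 33}{260667} = - \frac{70987}{8 \left(- \frac{1}{359}\right) \left(-2 - 718 + 7 \sqrt{6}\right)} - \frac{190}{260667} = - \frac{70987}{8 \left(- \frac{1}{359}\right) \left(-720 + 7 \sqrt{6}\right)} - \frac{190}{260667} = - \frac{70987}{\frac{5760}{359} - \frac{56 \sqrt{6}}{359}} - \frac{190}{260667} = - \frac{190}{260667} - \frac{70987}{\frac{5760}{359} - \frac{56 \sqrt{6}}{359}}$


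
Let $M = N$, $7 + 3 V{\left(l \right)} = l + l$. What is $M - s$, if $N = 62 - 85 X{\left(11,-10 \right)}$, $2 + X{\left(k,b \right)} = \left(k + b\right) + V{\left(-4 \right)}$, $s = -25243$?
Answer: $25815$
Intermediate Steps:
$V{\left(l \right)} = - \frac{7}{3} + \frac{2 l}{3}$ ($V{\left(l \right)} = - \frac{7}{3} + \frac{l + l}{3} = - \frac{7}{3} + \frac{2 l}{3}$)
$X{\left(k,b \right)} = -7 + b + k$ ($X{\left(k,b \right)} = -2 + \left(\left(k + b\right) + \left(- \frac{7}{3} + \frac{2}{3} \left(-4\right)\right)\right) = -2 - \left(5 - b - k\right) = -2 + \left(-5 + b + k\right) = -7 + b + k$)
$N = 572$ ($N = 62 - 85 \left(-7 - 10 + 11\right) = 62 - -510 = 62 + 510 = 572$)
$M = 572$
$M - s = 572 - -25243 = 572 + 25243 = 25815$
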